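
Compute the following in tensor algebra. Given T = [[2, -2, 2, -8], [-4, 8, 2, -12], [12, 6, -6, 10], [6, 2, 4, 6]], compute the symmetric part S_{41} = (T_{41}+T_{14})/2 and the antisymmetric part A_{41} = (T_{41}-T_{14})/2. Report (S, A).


T_{41} = 6
T_{14} = -8
S_{41} = (6 + -8)/2 = -2/2 = -1
A_{41} = (6 - -8)/2 = 14/2 = 7
Check: S + A = -1 + 7 = 6 = T_{41}.

(-1, 7)


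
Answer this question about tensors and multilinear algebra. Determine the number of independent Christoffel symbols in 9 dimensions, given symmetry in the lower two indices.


Christoffel symbols Gamma^k_{ij} are symmetric in i,j, so there are d * d(d+1)/2 independent symbols.
d = 9
d(d+1)/2 = 9 * 10 / 2 = 45
Total = 9 * 45 = 405

405


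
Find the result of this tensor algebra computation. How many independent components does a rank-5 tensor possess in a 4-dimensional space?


The number of components of a rank-r tensor in d dimensions is d^r.
Here d = 4 and r = 5.
4^5 = 1024

1024


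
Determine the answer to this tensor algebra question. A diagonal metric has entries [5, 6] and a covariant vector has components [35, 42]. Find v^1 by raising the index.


To raise an index with a diagonal metric: v^i = v_i / g_{ii}.
For index 1: v_1 = 35, g_{11} = 5
v^1 = 35 / 5 = 7

7


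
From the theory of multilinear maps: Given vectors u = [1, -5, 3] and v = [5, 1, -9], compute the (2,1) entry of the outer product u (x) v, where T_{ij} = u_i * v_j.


The outer product entry T_{ij} = u_i * v_j.
We need i=2, j=1.
u_2 = -5, v_1 = 5
T_{2,1} = -5 * 5 = -25

-25


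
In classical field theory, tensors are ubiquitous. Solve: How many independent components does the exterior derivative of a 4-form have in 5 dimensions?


The exterior derivative of a p-form is a (p+1)-form.
Its number of independent components is C(n, p+1).
n = 5, p+1 = 5
C(5, 5) = 1

1


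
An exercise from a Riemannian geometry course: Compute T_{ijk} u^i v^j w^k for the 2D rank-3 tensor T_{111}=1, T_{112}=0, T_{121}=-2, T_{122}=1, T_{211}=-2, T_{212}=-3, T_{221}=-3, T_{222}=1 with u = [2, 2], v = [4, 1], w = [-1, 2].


S = sum over i,j,k of T_{ijk} u_i v_j w_k. Expanding all 8 terms:
T_{111}*u_1*v_1*w_1 = 1*2*4*-1 = -8  (running total: -8)
T_{112}*u_1*v_1*w_2 = 0*2*4*2 = 0  (running total: -8)
T_{121}*u_1*v_2*w_1 = -2*2*1*-1 = 4  (running total: -4)
T_{122}*u_1*v_2*w_2 = 1*2*1*2 = 4  (running total: 0)
T_{211}*u_2*v_1*w_1 = -2*2*4*-1 = 16  (running total: 16)
T_{212}*u_2*v_1*w_2 = -3*2*4*2 = -48  (running total: -32)
T_{221}*u_2*v_2*w_1 = -3*2*1*-1 = 6  (running total: -26)
T_{222}*u_2*v_2*w_2 = 1*2*1*2 = 4  (running total: -22)
S = -22

-22


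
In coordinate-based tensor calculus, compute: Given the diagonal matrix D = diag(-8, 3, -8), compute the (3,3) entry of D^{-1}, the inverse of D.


For a diagonal matrix, the inverse has entries (D^{-1})_{ii} = 1/d_{ii}.
The diagonal entries are: d_{11} = -8, d_{22} = 3, d_{33} = -8
We need (D^{-1})_{33} = 1/d_{33} = 1/-8 = -1/8

-1/8


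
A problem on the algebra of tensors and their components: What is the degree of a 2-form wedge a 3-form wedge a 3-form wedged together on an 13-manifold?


The degree of a wedge product is the sum of the degrees of the individual forms.
Degrees: 2, 3, 3
Total degree = 2 + 3 + 3 = 8

8


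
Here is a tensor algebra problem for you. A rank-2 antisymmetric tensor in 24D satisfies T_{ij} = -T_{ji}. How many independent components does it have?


An antisymmetric rank-2 tensor satisfies A_{ij} = -A_{ji}, so diagonal entries are zero.
The independent components are the upper-triangular entries: C(n, 2) = n(n-1)/2.
n = 24
C(24, 2) = 24 * 23 / 2 = 552 / 2 = 276

276


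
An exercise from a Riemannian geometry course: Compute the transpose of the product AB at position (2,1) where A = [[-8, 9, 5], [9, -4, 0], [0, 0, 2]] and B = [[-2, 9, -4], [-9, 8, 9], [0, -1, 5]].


(AB)^T_{ij} = (AB)_{ji} = sum_k A_{jk} B_{ki}.
For i=2, j=1 we need (AB)_{12}:
A_{11} * B_{12} = -8 * 9 = -72
A_{12} * B_{22} = 9 * 8 = 72
A_{13} * B_{32} = 5 * -1 = -5
Sum = -72 + 72 + -5 = -5

-5


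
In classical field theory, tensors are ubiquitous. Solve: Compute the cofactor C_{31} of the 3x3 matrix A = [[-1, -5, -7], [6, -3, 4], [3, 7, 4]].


To find cofactor C_{31}, delete row 3 and column 1.
The resulting 2x2 submatrix is: [[-5, -7], [-3, 4]]
Minor M_{31} = -5*4 - -7*-3
  = -20 - 21 = -41
Sign = (-1)^(3+1) = (-1)^4 = 1
Cofactor C_{31} = 1 * -41 = -41

-41


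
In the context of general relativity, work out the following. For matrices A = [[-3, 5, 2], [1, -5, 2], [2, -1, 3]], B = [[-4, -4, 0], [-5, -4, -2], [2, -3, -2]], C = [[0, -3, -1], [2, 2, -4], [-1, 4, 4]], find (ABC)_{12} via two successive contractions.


(ABC)_{12} = sum_m (AB)_{1m} C_{m2}. First compute row 1 of AB.
(AB)_{11} = -3*-4 + 5*-5 + 2*2 = -9
(AB)_{12} = -3*-4 + 5*-4 + 2*-3 = -14
(AB)_{13} = -3*0 + 5*-2 + 2*-2 = -14
Now contract with column 2 of C:
(AB)_{11} * C_{12} = -9 * -3 = 27
(AB)_{12} * C_{22} = -14 * 2 = -28
(AB)_{13} * C_{32} = -14 * 4 = -56
(ABC)_{12} = 27 + -28 + -56 = -57

-57


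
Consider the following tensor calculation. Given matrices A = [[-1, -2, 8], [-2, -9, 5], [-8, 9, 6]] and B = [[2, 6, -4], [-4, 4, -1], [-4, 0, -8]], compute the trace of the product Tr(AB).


Tr(AB) = sum_i (AB)_{ii} where (AB)_{ii} = sum_k A_{ik} B_{ki}.
(AB)_{11} = -1*2 + -2*-4 + 8*-4 = -26
(AB)_{22} = -2*6 + -9*4 + 5*0 = -48
(AB)_{33} = -8*-4 + 9*-1 + 6*-8 = -25
Tr(AB) = -26 + -48 + -25 = -99

-99


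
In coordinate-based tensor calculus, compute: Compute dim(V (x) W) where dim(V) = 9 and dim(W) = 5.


The dimension of a tensor product is the product of dimensions.
dim(V) = 9, dim(W) = 5
dim(V (x) W) = 9 * 5 = 45

45


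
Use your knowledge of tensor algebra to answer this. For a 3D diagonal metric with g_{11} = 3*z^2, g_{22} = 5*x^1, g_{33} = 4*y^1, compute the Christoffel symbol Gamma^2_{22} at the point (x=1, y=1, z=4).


For a diagonal metric, Gamma^k_{ij} = (1/2) g^{kk} (dg_{ik}/dx_j + dg_{jk}/dx_i - dg_{ij}/dx_k).
The metric is diagonal, so g_{ab} = 0 for a != b.
At the given point: g_{11} = 48, g_{22} = 5, g_{33} = 4
g^{22} = 1/5
dg_{22}/dx_2 = dg_{22}/dx_2 = 0
dg_{22}/dx_2 = dg_{22}/dx_2 = 0
dg_{22}/dx_2 = dg_{22}/dx_2 = 0
Numerator = 0 + 0 - 0 = 0
Gamma^2_{22} = 0 / (2 * 5) = 0

0


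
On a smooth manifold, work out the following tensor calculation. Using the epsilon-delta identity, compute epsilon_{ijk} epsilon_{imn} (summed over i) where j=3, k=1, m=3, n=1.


Using the identity: epsilon_{ijk} epsilon_{imn} = delta_{jm} delta_{kn} - delta_{jn} delta_{km}.
delta_{33} = 1
delta_{11} = 1
delta_{31} = 0
delta_{13} = 0
Result = 1 * 1 - 0 * 0 = 1 - 0 = 1

1


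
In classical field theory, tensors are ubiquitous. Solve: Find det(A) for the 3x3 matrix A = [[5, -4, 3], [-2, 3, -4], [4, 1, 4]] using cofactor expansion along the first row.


Expanding along the first row, det(A) = a11*M_11 - a12*M_12 + a13*M_13, where M_1j is the (1,j) minor.
Minor M_11 = 3*4 - -4*1 = 16
Minor M_12 = -2*4 - -4*4 = 8
Minor M_13 = -2*1 - 3*4 = -14
det = 5*(16) - -4*(8) + 3*(-14)
    = 80 - -32 + -42
    = 70

70


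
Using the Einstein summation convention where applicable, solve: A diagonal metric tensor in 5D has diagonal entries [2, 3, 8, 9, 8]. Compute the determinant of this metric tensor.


For a diagonal metric, the determinant is the product of diagonal entries.
Diagonal entries: 2, 3, 8, 9, 8
det(g) = 2 * 3 * 8 * 9 * 8 = 3456

3456


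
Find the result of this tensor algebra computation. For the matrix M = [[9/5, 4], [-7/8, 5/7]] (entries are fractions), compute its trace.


The trace is the sum of diagonal entries.
Diagonal: M[1,1] = 9/5, M[2,2] = 5/7
Tr(M) = 9/5 + 5/7
Computing step by step:
After adding M[1,1]: 9/5
After adding M[2,2]: 88/35
Tr(M) = 88/35

88/35


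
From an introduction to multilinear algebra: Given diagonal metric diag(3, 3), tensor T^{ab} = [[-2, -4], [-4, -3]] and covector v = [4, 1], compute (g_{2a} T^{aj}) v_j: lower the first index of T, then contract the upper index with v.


Step 1: lower the first index. For a diagonal metric, g_{ia} T^{aj} = g_{ii} T^{ij} (no sum on i).
g_{22} = 3
S_2{}^1 = 3 * T^{21} = 3 * -4 = -12
S_2{}^2 = 3 * T^{22} = 3 * -3 = -9
Step 2: contract S_2{}^j with v_j.
S_2{}^1 * v_1 = -12 * 4 = -48
S_2{}^2 * v_2 = -9 * 1 = -9
Result = -48 + -9 = -57

-57


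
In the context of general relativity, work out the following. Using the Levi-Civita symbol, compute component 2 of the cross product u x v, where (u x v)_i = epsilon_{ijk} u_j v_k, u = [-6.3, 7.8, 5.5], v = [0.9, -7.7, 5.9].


(u x v)_2 = sum_{j,k} epsilon_{2jk} u_j v_k. Only permutations of (1,2,3) contribute; the two non-zero terms are:
eps_{213} u_1 v_3 = -1 * -6.3 * 5.9 = 37.17
eps_{231} u_3 v_1 = 1 * 5.5 * 0.9 = 4.95
(u x v)_2 = 42.12

42.12


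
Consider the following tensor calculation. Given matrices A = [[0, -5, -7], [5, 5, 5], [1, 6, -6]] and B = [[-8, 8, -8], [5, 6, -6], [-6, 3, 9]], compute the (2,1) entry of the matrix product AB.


(AB)_{ij} = sum_k A_{ik} B_{kj}.
For i=2, j=1:
A_{21} * B_{11} = 5 * -8 = -40
A_{22} * B_{21} = 5 * 5 = 25
A_{23} * B_{31} = 5 * -6 = -30
Sum = -40 + 25 + -30 = -45

-45


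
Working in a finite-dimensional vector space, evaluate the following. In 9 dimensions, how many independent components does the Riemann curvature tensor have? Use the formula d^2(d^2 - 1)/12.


The Riemann tensor in d dimensions has d^2(d^2 - 1)/12 independent components.
d = 9, so d^2 = 81
d^2 - 1 = 80
d^2(d^2 - 1) = 81 * 80 = 6480
Divide by 12: 6480 / 12 = 540

540


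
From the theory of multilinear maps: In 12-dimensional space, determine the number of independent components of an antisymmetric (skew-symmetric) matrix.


An antisymmetric rank-2 tensor satisfies A_{ij} = -A_{ji}, so diagonal entries are zero.
The independent components are the upper-triangular entries: C(n, 2) = n(n-1)/2.
n = 12
C(12, 2) = 12 * 11 / 2 = 132 / 2 = 66

66


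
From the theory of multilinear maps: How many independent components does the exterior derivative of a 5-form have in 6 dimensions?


The exterior derivative of a p-form is a (p+1)-form.
Its number of independent components is C(n, p+1).
n = 6, p+1 = 6
C(6, 6) = 1

1


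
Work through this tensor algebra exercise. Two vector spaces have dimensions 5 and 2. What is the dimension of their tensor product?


The dimension of a tensor product is the product of dimensions.
dim(V) = 5, dim(W) = 2
dim(V (x) W) = 5 * 2 = 10

10


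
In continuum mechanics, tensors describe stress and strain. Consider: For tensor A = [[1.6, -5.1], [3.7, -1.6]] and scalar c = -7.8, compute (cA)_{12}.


Scalar multiplication: (cA)_{ij} = c * A_{ij}.
c = -7.8
A_{12} = -5.1
(cA)_{12} = -7.8 * -5.1 = 39.78

39.78


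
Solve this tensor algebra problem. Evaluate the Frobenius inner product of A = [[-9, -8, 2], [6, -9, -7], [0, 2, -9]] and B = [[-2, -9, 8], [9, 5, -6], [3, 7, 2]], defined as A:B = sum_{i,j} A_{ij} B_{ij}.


A:B = sum over all i,j of A_{ij} * B_{ij}.
Row 1: -9*-2=18, -8*-9=72, 2*8=16 => row sum = 106
Row 2: 6*9=54, -9*5=-45, -7*-6=42 => row sum = 51
Row 3: 0*3=0, 2*7=14, -9*2=-18 => row sum = -4
Total = 106 + 51 + -4 = 153

153


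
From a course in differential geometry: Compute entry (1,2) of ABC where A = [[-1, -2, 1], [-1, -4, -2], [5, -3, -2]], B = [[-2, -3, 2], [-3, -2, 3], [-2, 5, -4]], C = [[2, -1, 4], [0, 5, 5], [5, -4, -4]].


(ABC)_{12} = sum_m (AB)_{1m} C_{m2}. First compute row 1 of AB.
(AB)_{11} = -1*-2 + -2*-3 + 1*-2 = 6
(AB)_{12} = -1*-3 + -2*-2 + 1*5 = 12
(AB)_{13} = -1*2 + -2*3 + 1*-4 = -12
Now contract with column 2 of C:
(AB)_{11} * C_{12} = 6 * -1 = -6
(AB)_{12} * C_{22} = 12 * 5 = 60
(AB)_{13} * C_{32} = -12 * -4 = 48
(ABC)_{12} = -6 + 60 + 48 = 102

102


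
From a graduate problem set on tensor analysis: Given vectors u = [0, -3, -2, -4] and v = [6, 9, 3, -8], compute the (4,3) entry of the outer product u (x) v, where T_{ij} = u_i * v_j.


The outer product entry T_{ij} = u_i * v_j.
We need i=4, j=3.
u_4 = -4, v_3 = 3
T_{4,3} = -4 * 3 = -12

-12


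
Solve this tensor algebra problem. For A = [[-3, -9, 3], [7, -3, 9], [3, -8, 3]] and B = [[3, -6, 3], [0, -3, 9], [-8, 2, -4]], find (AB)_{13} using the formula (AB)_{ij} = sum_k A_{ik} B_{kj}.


(AB)_{ij} = sum_k A_{ik} B_{kj}.
For i=1, j=3:
A_{11} * B_{13} = -3 * 3 = -9
A_{12} * B_{23} = -9 * 9 = -81
A_{13} * B_{33} = 3 * -4 = -12
Sum = -9 + -81 + -12 = -102

-102


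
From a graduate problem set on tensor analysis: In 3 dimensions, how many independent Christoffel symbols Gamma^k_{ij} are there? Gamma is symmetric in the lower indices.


Christoffel symbols Gamma^k_{ij} are symmetric in i,j, so there are d * d(d+1)/2 independent symbols.
d = 3
d(d+1)/2 = 3 * 4 / 2 = 6
Total = 3 * 6 = 18

18


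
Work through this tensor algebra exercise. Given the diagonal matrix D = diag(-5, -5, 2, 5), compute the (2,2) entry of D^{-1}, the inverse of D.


For a diagonal matrix, the inverse has entries (D^{-1})_{ii} = 1/d_{ii}.
The diagonal entries are: d_{11} = -5, d_{22} = -5, d_{33} = 2, d_{44} = 5
We need (D^{-1})_{22} = 1/d_{22} = 1/-5 = -1/5

-1/5


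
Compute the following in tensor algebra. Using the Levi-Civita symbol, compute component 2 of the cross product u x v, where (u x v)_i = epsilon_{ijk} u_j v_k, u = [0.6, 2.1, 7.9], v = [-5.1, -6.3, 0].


(u x v)_2 = sum_{j,k} epsilon_{2jk} u_j v_k. Only permutations of (1,2,3) contribute; the two non-zero terms are:
eps_{213} u_1 v_3 = -1 * 0.6 * 0 = 0
eps_{231} u_3 v_1 = 1 * 7.9 * -5.1 = -40.29
(u x v)_2 = -40.29

-40.29


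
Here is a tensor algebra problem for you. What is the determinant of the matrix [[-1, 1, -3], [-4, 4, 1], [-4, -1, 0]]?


Expanding along the first row, det(A) = a11*M_11 - a12*M_12 + a13*M_13, where M_1j is the (1,j) minor.
Minor M_11 = 4*0 - 1*-1 = 1
Minor M_12 = -4*0 - 1*-4 = 4
Minor M_13 = -4*-1 - 4*-4 = 20
det = -1*(1) - 1*(4) + -3*(20)
    = -1 - 4 + -60
    = -65

-65


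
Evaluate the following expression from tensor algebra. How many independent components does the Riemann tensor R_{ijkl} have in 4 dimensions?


The Riemann tensor in d dimensions has d^2(d^2 - 1)/12 independent components.
d = 4, so d^2 = 16
d^2 - 1 = 15
d^2(d^2 - 1) = 16 * 15 = 240
Divide by 12: 240 / 12 = 20

20


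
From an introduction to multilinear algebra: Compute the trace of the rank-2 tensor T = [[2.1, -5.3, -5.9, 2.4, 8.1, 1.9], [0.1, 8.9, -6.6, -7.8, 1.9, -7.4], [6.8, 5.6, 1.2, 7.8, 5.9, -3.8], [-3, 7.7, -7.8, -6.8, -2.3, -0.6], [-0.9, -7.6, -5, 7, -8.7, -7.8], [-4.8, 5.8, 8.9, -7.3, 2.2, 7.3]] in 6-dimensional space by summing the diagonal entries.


The contraction (trace) of a rank-2 tensor is the sum of its diagonal elements.
Diagonal entries: A[1,1] = 2.1, A[2,2] = 8.9, A[3,3] = 1.2, A[4,4] = -6.8, A[5,5] = -8.7, A[6,6] = 7.3
Tr(A) = 2.1 + 8.9 + 1.2 + -6.8 + -8.7 + 7.3 = 4

4


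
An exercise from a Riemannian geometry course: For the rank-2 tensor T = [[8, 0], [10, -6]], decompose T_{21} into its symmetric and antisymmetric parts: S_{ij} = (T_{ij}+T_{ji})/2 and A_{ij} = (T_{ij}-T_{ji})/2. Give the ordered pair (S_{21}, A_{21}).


T_{21} = 10
T_{12} = 0
S_{21} = (10 + 0)/2 = 10/2 = 5
A_{21} = (10 - 0)/2 = 10/2 = 5
Check: S + A = 5 + 5 = 10 = T_{21}.

(5, 5)


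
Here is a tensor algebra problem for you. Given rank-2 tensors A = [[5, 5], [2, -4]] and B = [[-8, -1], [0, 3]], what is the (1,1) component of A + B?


Tensor addition is component-wise: (A + B)_{ij} = A_{ij} + B_{ij}.
A_{11} = 5
B_{11} = -8
(A + B)_{11} = 5 + -8 = -3

-3


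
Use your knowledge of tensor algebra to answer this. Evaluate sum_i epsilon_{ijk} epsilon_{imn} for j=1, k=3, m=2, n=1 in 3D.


Using the identity: epsilon_{ijk} epsilon_{imn} = delta_{jm} delta_{kn} - delta_{jn} delta_{km}.
delta_{12} = 0
delta_{31} = 0
delta_{11} = 1
delta_{32} = 0
Result = 0 * 0 - 1 * 0 = 0 - 0 = 0

0


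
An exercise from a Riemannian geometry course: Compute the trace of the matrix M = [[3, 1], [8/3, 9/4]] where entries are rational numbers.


The trace is the sum of diagonal entries.
Diagonal: M[1,1] = 3, M[2,2] = 9/4
Tr(M) = 3 + 9/4
Computing step by step:
After adding M[1,1]: 3
After adding M[2,2]: 21/4
Tr(M) = 21/4

21/4


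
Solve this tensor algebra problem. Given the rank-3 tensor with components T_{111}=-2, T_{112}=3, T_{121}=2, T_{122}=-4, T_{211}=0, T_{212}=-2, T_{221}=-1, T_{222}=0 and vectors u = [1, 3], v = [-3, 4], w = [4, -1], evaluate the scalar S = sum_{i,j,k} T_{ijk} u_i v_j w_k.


S = sum over i,j,k of T_{ijk} u_i v_j w_k. Expanding all 8 terms:
T_{111}*u_1*v_1*w_1 = -2*1*-3*4 = 24  (running total: 24)
T_{112}*u_1*v_1*w_2 = 3*1*-3*-1 = 9  (running total: 33)
T_{121}*u_1*v_2*w_1 = 2*1*4*4 = 32  (running total: 65)
T_{122}*u_1*v_2*w_2 = -4*1*4*-1 = 16  (running total: 81)
T_{211}*u_2*v_1*w_1 = 0*3*-3*4 = 0  (running total: 81)
T_{212}*u_2*v_1*w_2 = -2*3*-3*-1 = -18  (running total: 63)
T_{221}*u_2*v_2*w_1 = -1*3*4*4 = -48  (running total: 15)
T_{222}*u_2*v_2*w_2 = 0*3*4*-1 = 0  (running total: 15)
S = 15

15


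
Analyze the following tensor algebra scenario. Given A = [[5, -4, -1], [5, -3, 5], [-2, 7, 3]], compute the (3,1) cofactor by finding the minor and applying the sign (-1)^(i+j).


To find cofactor C_{31}, delete row 3 and column 1.
The resulting 2x2 submatrix is: [[-4, -1], [-3, 5]]
Minor M_{31} = -4*5 - -1*-3
  = -20 - 3 = -23
Sign = (-1)^(3+1) = (-1)^4 = 1
Cofactor C_{31} = 1 * -23 = -23

-23


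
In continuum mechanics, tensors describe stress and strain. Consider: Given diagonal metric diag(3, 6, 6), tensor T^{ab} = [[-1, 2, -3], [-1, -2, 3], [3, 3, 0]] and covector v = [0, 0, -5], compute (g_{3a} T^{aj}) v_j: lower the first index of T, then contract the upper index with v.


Step 1: lower the first index. For a diagonal metric, g_{ia} T^{aj} = g_{ii} T^{ij} (no sum on i).
g_{33} = 6
S_3{}^1 = 6 * T^{31} = 6 * 3 = 18
S_3{}^2 = 6 * T^{32} = 6 * 3 = 18
S_3{}^3 = 6 * T^{33} = 6 * 0 = 0
Step 2: contract S_3{}^j with v_j.
S_3{}^1 * v_1 = 18 * 0 = 0
S_3{}^2 * v_2 = 18 * 0 = 0
S_3{}^3 * v_3 = 0 * -5 = 0
Result = 0 + 0 + 0 = 0

0


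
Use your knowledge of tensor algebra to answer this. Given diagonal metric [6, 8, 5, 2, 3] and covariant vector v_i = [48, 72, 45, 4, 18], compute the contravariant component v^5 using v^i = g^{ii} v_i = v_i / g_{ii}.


To raise an index with a diagonal metric: v^i = v_i / g_{ii}.
For index 5: v_5 = 18, g_{55} = 3
v^5 = 18 / 3 = 6

6


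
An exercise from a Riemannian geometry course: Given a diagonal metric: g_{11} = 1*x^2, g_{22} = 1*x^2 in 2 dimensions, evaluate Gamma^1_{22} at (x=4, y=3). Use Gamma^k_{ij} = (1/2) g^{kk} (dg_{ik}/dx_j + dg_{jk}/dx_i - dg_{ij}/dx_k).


For a diagonal metric, Gamma^k_{ij} = (1/2) g^{kk} (dg_{ik}/dx_j + dg_{jk}/dx_i - dg_{ij}/dx_k).
The metric is diagonal, so g_{ab} = 0 for a != b.
At the given point: g_{11} = 16, g_{22} = 16
g^{11} = 1/16
dg_{21}/dx_2 = 0 (off-diagonal)
dg_{21}/dx_2 = 0 (off-diagonal)
dg_{22}/dx_1 = dg_{22}/dx_1 = 8
Numerator = 0 + 0 - 8 = -8
Gamma^1_{22} = -8 / (2 * 16) = -1/4

-1/4


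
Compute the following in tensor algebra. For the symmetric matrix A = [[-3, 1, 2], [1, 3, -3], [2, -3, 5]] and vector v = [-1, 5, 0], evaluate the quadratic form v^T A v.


First compute Av:
(Av)_1 = -3*-1 + 1*5 + 2*0 = 8
(Av)_2 = 1*-1 + 3*5 + -3*0 = 14
(Av)_3 = 2*-1 + -3*5 + 5*0 = -17
Av = [8, 14, -17]
Then v^T (Av) = -1*8 + 5*14 + 0*-17
= -8 + 70 + 0 = 62

62


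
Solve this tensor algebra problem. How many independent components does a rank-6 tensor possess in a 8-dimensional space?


The number of components of a rank-r tensor in d dimensions is d^r.
Here d = 8 and r = 6.
8^6 = 262144

262144


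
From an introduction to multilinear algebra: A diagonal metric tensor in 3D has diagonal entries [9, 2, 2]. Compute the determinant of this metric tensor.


For a diagonal metric, the determinant is the product of diagonal entries.
Diagonal entries: 9, 2, 2
det(g) = 9 * 2 * 2 = 36

36


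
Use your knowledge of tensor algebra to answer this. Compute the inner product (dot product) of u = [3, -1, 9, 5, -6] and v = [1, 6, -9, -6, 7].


The inner product u . v = sum of u_i * v_i.
Term-by-term: 3 * 1, -1 * 6, 9 * -9, 5 * -6, -6 * 7
Products: 3, -6, -81, -30, -42
Sum = 3 + -6 + -81 + -30 + -42 = -156

-156


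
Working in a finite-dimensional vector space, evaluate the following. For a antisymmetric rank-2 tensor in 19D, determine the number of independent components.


A antisymmetric rank-2 tensor in d dimensions has d(d-1)/2 independent components.
d = 19
d(d-1)/2 = 19 * 18 / 2 = 342 / 2 = 171

171


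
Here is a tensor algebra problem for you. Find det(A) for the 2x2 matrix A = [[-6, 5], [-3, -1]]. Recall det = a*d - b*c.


For a 2x2 matrix [[a, b], [c, d]], det = a*d - b*c.
a = -6, b = 5, c = -3, d = -1
a*d = -6 * -1 = 6
b*c = 5 * -3 = -15
det = 6 - -15 = 21

21


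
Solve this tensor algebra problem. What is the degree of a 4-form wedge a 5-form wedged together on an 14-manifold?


The degree of a wedge product is the sum of the degrees of the individual forms.
Degrees: 4, 5
Total degree = 4 + 5 = 9

9


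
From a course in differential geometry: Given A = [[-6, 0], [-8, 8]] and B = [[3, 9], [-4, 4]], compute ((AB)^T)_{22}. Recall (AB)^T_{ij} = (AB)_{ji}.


(AB)^T_{ij} = (AB)_{ji} = sum_k A_{jk} B_{ki}.
For i=2, j=2 we need (AB)_{22}:
A_{21} * B_{12} = -8 * 9 = -72
A_{22} * B_{22} = 8 * 4 = 32
Sum = -72 + 32 = -40

-40


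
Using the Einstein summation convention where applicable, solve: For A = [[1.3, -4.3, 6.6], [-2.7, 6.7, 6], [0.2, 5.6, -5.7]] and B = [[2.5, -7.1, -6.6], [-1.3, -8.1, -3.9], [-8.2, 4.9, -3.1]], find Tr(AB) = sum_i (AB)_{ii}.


Tr(AB) = sum_i (AB)_{ii} where (AB)_{ii} = sum_k A_{ik} B_{ki}.
(AB)_{11} = 1.3*2.5 + -4.3*-1.3 + 6.6*-8.2 = -45.28
(AB)_{22} = -2.7*-7.1 + 6.7*-8.1 + 6*4.9 = -5.7
(AB)_{33} = 0.2*-6.6 + 5.6*-3.9 + -5.7*-3.1 = -5.49
Tr(AB) = -45.28 + -5.7 + -5.49 = -56.47

-56.47


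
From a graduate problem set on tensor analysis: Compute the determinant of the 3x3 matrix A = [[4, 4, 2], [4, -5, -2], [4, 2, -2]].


Expanding along the first row, det(A) = a11*M_11 - a12*M_12 + a13*M_13, where M_1j is the (1,j) minor.
Minor M_11 = -5*-2 - -2*2 = 14
Minor M_12 = 4*-2 - -2*4 = 0
Minor M_13 = 4*2 - -5*4 = 28
det = 4*(14) - 4*(0) + 2*(28)
    = 56 - 0 + 56
    = 112

112


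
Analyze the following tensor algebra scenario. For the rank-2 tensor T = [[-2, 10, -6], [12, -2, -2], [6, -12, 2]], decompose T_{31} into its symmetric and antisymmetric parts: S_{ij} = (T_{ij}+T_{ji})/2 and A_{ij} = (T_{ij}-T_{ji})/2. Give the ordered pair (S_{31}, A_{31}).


T_{31} = 6
T_{13} = -6
S_{31} = (6 + -6)/2 = 0/2 = 0
A_{31} = (6 - -6)/2 = 12/2 = 6
Check: S + A = 0 + 6 = 6 = T_{31}.

(0, 6)


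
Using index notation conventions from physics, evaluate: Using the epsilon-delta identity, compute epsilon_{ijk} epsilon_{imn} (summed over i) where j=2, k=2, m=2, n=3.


Using the identity: epsilon_{ijk} epsilon_{imn} = delta_{jm} delta_{kn} - delta_{jn} delta_{km}.
delta_{22} = 1
delta_{23} = 0
delta_{23} = 0
delta_{22} = 1
Result = 1 * 0 - 0 * 1 = 0 - 0 = 0

0


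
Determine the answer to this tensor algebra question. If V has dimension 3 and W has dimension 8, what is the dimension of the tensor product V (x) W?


The dimension of a tensor product is the product of dimensions.
dim(V) = 3, dim(W) = 8
dim(V (x) W) = 3 * 8 = 24

24


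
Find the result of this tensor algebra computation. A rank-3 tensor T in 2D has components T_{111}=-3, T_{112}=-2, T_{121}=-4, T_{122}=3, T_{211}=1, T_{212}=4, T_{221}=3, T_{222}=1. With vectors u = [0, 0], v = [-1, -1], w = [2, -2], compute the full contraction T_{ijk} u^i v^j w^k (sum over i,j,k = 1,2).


S = sum over i,j,k of T_{ijk} u_i v_j w_k. Expanding all 8 terms:
T_{111}*u_1*v_1*w_1 = -3*0*-1*2 = 0  (running total: 0)
T_{112}*u_1*v_1*w_2 = -2*0*-1*-2 = 0  (running total: 0)
T_{121}*u_1*v_2*w_1 = -4*0*-1*2 = 0  (running total: 0)
T_{122}*u_1*v_2*w_2 = 3*0*-1*-2 = 0  (running total: 0)
T_{211}*u_2*v_1*w_1 = 1*0*-1*2 = 0  (running total: 0)
T_{212}*u_2*v_1*w_2 = 4*0*-1*-2 = 0  (running total: 0)
T_{221}*u_2*v_2*w_1 = 3*0*-1*2 = 0  (running total: 0)
T_{222}*u_2*v_2*w_2 = 1*0*-1*-2 = 0  (running total: 0)
S = 0

0


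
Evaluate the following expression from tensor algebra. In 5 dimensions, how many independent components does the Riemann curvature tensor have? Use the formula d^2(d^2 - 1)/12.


The Riemann tensor in d dimensions has d^2(d^2 - 1)/12 independent components.
d = 5, so d^2 = 25
d^2 - 1 = 24
d^2(d^2 - 1) = 25 * 24 = 600
Divide by 12: 600 / 12 = 50

50


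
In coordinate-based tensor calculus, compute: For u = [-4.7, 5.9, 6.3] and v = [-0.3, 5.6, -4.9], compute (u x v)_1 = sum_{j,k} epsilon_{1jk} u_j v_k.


(u x v)_1 = sum_{j,k} epsilon_{1jk} u_j v_k. Only permutations of (1,2,3) contribute; the two non-zero terms are:
eps_{123} u_2 v_3 = 1 * 5.9 * -4.9 = -28.91
eps_{132} u_3 v_2 = -1 * 6.3 * 5.6 = -35.28
(u x v)_1 = -64.19

-64.19


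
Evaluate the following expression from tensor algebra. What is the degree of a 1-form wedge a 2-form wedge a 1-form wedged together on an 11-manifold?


The degree of a wedge product is the sum of the degrees of the individual forms.
Degrees: 1, 2, 1
Total degree = 1 + 2 + 1 = 4

4


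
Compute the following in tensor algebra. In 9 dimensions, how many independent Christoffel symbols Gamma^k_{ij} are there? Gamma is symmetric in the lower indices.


Christoffel symbols Gamma^k_{ij} are symmetric in i,j, so there are d * d(d+1)/2 independent symbols.
d = 9
d(d+1)/2 = 9 * 10 / 2 = 45
Total = 9 * 45 = 405

405


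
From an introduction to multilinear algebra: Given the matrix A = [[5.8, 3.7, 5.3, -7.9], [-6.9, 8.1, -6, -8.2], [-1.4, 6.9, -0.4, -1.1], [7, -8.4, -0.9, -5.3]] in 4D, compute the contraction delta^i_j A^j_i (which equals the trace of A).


The contraction (trace) of a rank-2 tensor is the sum of its diagonal elements.
Diagonal entries: A[1,1] = 5.8, A[2,2] = 8.1, A[3,3] = -0.4, A[4,4] = -5.3
Tr(A) = 5.8 + 8.1 + -0.4 + -5.3 = 8.2

8.2


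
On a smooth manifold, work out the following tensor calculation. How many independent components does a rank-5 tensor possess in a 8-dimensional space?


The number of components of a rank-r tensor in d dimensions is d^r.
Here d = 8 and r = 5.
8^5 = 32768

32768


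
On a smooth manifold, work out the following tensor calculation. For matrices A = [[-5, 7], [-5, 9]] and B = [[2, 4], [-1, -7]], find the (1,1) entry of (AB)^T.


(AB)^T_{ij} = (AB)_{ji} = sum_k A_{jk} B_{ki}.
For i=1, j=1 we need (AB)_{11}:
A_{11} * B_{11} = -5 * 2 = -10
A_{12} * B_{21} = 7 * -1 = -7
Sum = -10 + -7 = -17

-17


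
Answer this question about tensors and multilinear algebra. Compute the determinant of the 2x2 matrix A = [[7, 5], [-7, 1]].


For a 2x2 matrix [[a, b], [c, d]], det = a*d - b*c.
a = 7, b = 5, c = -7, d = 1
a*d = 7 * 1 = 7
b*c = 5 * -7 = -35
det = 7 - -35 = 42

42


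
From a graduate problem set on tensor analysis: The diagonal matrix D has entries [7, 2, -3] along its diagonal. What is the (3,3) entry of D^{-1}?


For a diagonal matrix, the inverse has entries (D^{-1})_{ii} = 1/d_{ii}.
The diagonal entries are: d_{11} = 7, d_{22} = 2, d_{33} = -3
We need (D^{-1})_{33} = 1/d_{33} = 1/-3 = -1/3

-1/3


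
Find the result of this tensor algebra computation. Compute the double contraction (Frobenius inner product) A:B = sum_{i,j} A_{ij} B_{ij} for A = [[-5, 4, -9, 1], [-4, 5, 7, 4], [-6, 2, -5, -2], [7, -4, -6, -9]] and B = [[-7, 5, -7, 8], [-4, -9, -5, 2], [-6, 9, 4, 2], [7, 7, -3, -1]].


A:B = sum over all i,j of A_{ij} * B_{ij}.
Row 1: -5*-7=35, 4*5=20, -9*-7=63, 1*8=8 => row sum = 126
Row 2: -4*-4=16, 5*-9=-45, 7*-5=-35, 4*2=8 => row sum = -56
Row 3: -6*-6=36, 2*9=18, -5*4=-20, -2*2=-4 => row sum = 30
Row 4: 7*7=49, -4*7=-28, -6*-3=18, -9*-1=9 => row sum = 48
Total = 126 + -56 + 30 + 48 = 148

148


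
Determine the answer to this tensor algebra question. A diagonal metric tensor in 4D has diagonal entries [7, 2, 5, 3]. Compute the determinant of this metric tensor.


For a diagonal metric, the determinant is the product of diagonal entries.
Diagonal entries: 7, 2, 5, 3
det(g) = 7 * 2 * 5 * 3 = 210

210


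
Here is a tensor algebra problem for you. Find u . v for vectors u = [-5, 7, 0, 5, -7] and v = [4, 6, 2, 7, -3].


The inner product u . v = sum of u_i * v_i.
Term-by-term: -5 * 4, 7 * 6, 0 * 2, 5 * 7, -7 * -3
Products: -20, 42, 0, 35, 21
Sum = -20 + 42 + 0 + 35 + 21 = 78

78


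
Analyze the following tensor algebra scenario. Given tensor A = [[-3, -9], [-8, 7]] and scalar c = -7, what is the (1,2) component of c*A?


Scalar multiplication: (cA)_{ij} = c * A_{ij}.
c = -7
A_{12} = -9
(cA)_{12} = -7 * -9 = 63

63


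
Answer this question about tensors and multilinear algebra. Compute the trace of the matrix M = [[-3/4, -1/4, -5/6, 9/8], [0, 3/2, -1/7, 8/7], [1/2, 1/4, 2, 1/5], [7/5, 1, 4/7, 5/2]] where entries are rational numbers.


The trace is the sum of diagonal entries.
Diagonal: M[1,1] = -3/4, M[2,2] = 3/2, M[3,3] = 2, M[4,4] = 5/2
Tr(M) = -3/4 + 3/2 + 2 + 5/2
Computing step by step:
After adding M[1,1]: -3/4
After adding M[2,2]: 3/4
After adding M[3,3]: 11/4
After adding M[4,4]: 21/4
Tr(M) = 21/4

21/4


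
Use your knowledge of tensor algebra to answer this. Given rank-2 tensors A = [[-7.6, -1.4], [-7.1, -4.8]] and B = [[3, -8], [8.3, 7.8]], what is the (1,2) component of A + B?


Tensor addition is component-wise: (A + B)_{ij} = A_{ij} + B_{ij}.
A_{12} = -1.4
B_{12} = -8
(A + B)_{12} = -1.4 + -8 = -9.4

-9.4


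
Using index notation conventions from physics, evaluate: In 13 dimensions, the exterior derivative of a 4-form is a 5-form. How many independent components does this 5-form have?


The exterior derivative of a p-form is a (p+1)-form.
Its number of independent components is C(n, p+1).
n = 13, p+1 = 5
C(13, 5) = 1287

1287


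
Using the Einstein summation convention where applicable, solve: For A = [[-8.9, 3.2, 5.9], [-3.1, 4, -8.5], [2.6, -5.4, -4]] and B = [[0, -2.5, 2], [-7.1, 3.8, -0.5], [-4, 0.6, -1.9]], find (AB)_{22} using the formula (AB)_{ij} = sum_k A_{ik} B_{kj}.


(AB)_{ij} = sum_k A_{ik} B_{kj}.
For i=2, j=2:
A_{21} * B_{12} = -3.1 * -2.5 = 7.75
A_{22} * B_{22} = 4 * 3.8 = 15.2
A_{23} * B_{32} = -8.5 * 0.6 = -5.1
Sum = 7.75 + 15.2 + -5.1 = 17.85

17.85


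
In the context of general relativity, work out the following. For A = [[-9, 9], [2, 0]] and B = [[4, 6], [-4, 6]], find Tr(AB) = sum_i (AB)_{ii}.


Tr(AB) = sum_i (AB)_{ii} where (AB)_{ii} = sum_k A_{ik} B_{ki}.
(AB)_{11} = -9*4 + 9*-4 = -72
(AB)_{22} = 2*6 + 0*6 = 12
Tr(AB) = -72 + 12 = -60

-60


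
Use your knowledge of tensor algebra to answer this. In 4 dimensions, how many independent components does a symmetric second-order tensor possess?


A symmetric rank-2 tensor in d dimensions has d(d+1)/2 independent components.
d = 4
d(d+1)/2 = 4 * 5 / 2 = 20 / 2 = 10

10


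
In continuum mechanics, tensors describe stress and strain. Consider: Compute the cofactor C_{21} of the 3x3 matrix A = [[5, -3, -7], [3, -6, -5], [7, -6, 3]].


To find cofactor C_{21}, delete row 2 and column 1.
The resulting 2x2 submatrix is: [[-3, -7], [-6, 3]]
Minor M_{21} = -3*3 - -7*-6
  = -9 - 42 = -51
Sign = (-1)^(2+1) = (-1)^3 = -1
Cofactor C_{21} = -1 * -51 = 51

51


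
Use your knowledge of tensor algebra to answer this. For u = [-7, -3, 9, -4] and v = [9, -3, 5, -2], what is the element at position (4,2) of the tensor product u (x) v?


The outer product entry T_{ij} = u_i * v_j.
We need i=4, j=2.
u_4 = -4, v_2 = -3
T_{4,2} = -4 * -3 = 12

12


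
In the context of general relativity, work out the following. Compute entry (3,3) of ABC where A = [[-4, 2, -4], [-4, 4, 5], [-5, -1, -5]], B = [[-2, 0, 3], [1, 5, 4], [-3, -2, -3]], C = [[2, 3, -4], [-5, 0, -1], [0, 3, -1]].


(ABC)_{33} = sum_m (AB)_{3m} C_{m3}. First compute row 3 of AB.
(AB)_{31} = -5*-2 + -1*1 + -5*-3 = 24
(AB)_{32} = -5*0 + -1*5 + -5*-2 = 5
(AB)_{33} = -5*3 + -1*4 + -5*-3 = -4
Now contract with column 3 of C:
(AB)_{31} * C_{13} = 24 * -4 = -96
(AB)_{32} * C_{23} = 5 * -1 = -5
(AB)_{33} * C_{33} = -4 * -1 = 4
(ABC)_{33} = -96 + -5 + 4 = -97

-97


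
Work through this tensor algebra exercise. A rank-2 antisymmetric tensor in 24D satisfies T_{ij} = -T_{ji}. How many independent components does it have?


An antisymmetric rank-2 tensor satisfies A_{ij} = -A_{ji}, so diagonal entries are zero.
The independent components are the upper-triangular entries: C(n, 2) = n(n-1)/2.
n = 24
C(24, 2) = 24 * 23 / 2 = 552 / 2 = 276

276


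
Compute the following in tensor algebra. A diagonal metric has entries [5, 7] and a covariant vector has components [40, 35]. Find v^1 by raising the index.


To raise an index with a diagonal metric: v^i = v_i / g_{ii}.
For index 1: v_1 = 40, g_{11} = 5
v^1 = 40 / 5 = 8

8


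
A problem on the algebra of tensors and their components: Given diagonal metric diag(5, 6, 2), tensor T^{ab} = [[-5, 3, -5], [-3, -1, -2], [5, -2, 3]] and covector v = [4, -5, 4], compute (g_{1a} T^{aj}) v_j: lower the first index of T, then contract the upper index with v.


Step 1: lower the first index. For a diagonal metric, g_{ia} T^{aj} = g_{ii} T^{ij} (no sum on i).
g_{11} = 5
S_1{}^1 = 5 * T^{11} = 5 * -5 = -25
S_1{}^2 = 5 * T^{12} = 5 * 3 = 15
S_1{}^3 = 5 * T^{13} = 5 * -5 = -25
Step 2: contract S_1{}^j with v_j.
S_1{}^1 * v_1 = -25 * 4 = -100
S_1{}^2 * v_2 = 15 * -5 = -75
S_1{}^3 * v_3 = -25 * 4 = -100
Result = -100 + -75 + -100 = -275

-275


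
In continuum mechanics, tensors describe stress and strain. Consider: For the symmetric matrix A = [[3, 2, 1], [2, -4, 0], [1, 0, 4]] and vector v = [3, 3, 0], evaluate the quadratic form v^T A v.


First compute Av:
(Av)_1 = 3*3 + 2*3 + 1*0 = 15
(Av)_2 = 2*3 + -4*3 + 0*0 = -6
(Av)_3 = 1*3 + 0*3 + 4*0 = 3
Av = [15, -6, 3]
Then v^T (Av) = 3*15 + 3*-6 + 0*3
= 45 + -18 + 0 = 27

27


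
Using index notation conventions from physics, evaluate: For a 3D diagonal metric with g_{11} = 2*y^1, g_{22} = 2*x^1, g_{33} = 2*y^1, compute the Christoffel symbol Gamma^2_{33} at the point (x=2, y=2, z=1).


For a diagonal metric, Gamma^k_{ij} = (1/2) g^{kk} (dg_{ik}/dx_j + dg_{jk}/dx_i - dg_{ij}/dx_k).
The metric is diagonal, so g_{ab} = 0 for a != b.
At the given point: g_{11} = 4, g_{22} = 4, g_{33} = 4
g^{22} = 1/4
dg_{32}/dx_3 = 0 (off-diagonal)
dg_{32}/dx_3 = 0 (off-diagonal)
dg_{33}/dx_2 = dg_{33}/dx_2 = 2
Numerator = 0 + 0 - 2 = -2
Gamma^2_{33} = -2 / (2 * 4) = -1/4

-1/4


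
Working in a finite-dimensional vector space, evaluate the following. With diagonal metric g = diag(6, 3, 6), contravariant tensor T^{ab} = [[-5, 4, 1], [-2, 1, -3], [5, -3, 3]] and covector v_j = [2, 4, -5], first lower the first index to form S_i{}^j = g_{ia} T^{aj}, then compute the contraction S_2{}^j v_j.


Step 1: lower the first index. For a diagonal metric, g_{ia} T^{aj} = g_{ii} T^{ij} (no sum on i).
g_{22} = 3
S_2{}^1 = 3 * T^{21} = 3 * -2 = -6
S_2{}^2 = 3 * T^{22} = 3 * 1 = 3
S_2{}^3 = 3 * T^{23} = 3 * -3 = -9
Step 2: contract S_2{}^j with v_j.
S_2{}^1 * v_1 = -6 * 2 = -12
S_2{}^2 * v_2 = 3 * 4 = 12
S_2{}^3 * v_3 = -9 * -5 = 45
Result = -12 + 12 + 45 = 45

45


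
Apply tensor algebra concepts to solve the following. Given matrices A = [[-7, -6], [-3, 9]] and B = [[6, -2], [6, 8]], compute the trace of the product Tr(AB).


Tr(AB) = sum_i (AB)_{ii} where (AB)_{ii} = sum_k A_{ik} B_{ki}.
(AB)_{11} = -7*6 + -6*6 = -78
(AB)_{22} = -3*-2 + 9*8 = 78
Tr(AB) = -78 + 78 = 0

0


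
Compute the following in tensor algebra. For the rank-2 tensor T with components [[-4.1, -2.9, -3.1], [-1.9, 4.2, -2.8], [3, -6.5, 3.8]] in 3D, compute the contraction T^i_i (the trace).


The contraction (trace) of a rank-2 tensor is the sum of its diagonal elements.
Diagonal entries: A[1,1] = -4.1, A[2,2] = 4.2, A[3,3] = 3.8
Tr(A) = -4.1 + 4.2 + 3.8 = 3.9

3.9


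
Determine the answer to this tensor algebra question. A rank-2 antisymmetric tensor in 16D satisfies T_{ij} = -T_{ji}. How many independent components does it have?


An antisymmetric rank-2 tensor satisfies A_{ij} = -A_{ji}, so diagonal entries are zero.
The independent components are the upper-triangular entries: C(n, 2) = n(n-1)/2.
n = 16
C(16, 2) = 16 * 15 / 2 = 240 / 2 = 120

120


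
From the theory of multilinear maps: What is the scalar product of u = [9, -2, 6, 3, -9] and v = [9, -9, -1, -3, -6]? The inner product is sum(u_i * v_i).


The inner product u . v = sum of u_i * v_i.
Term-by-term: 9 * 9, -2 * -9, 6 * -1, 3 * -3, -9 * -6
Products: 81, 18, -6, -9, 54
Sum = 81 + 18 + -6 + -9 + 54 = 138

138


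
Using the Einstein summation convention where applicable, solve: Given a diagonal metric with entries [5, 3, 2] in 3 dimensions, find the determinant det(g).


For a diagonal metric, the determinant is the product of diagonal entries.
Diagonal entries: 5, 3, 2
det(g) = 5 * 3 * 2 = 30

30


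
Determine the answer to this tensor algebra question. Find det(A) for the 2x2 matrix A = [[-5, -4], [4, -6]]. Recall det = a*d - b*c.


For a 2x2 matrix [[a, b], [c, d]], det = a*d - b*c.
a = -5, b = -4, c = 4, d = -6
a*d = -5 * -6 = 30
b*c = -4 * 4 = -16
det = 30 - -16 = 46

46


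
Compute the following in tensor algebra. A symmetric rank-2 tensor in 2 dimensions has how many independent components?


A symmetric rank-2 tensor in d dimensions has d(d+1)/2 independent components.
d = 2
d(d+1)/2 = 2 * 3 / 2 = 6 / 2 = 3

3


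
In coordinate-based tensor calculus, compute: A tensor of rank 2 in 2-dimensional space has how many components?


The number of components of a rank-r tensor in d dimensions is d^r.
Here d = 2 and r = 2.
2^2 = 4

4


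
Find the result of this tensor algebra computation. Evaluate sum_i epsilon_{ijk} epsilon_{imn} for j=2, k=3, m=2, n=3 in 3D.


Using the identity: epsilon_{ijk} epsilon_{imn} = delta_{jm} delta_{kn} - delta_{jn} delta_{km}.
delta_{22} = 1
delta_{33} = 1
delta_{23} = 0
delta_{32} = 0
Result = 1 * 1 - 0 * 0 = 1 - 0 = 1

1


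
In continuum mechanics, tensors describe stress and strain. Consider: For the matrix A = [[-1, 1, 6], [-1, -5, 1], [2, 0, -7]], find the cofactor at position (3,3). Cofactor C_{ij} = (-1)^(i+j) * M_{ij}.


To find cofactor C_{33}, delete row 3 and column 3.
The resulting 2x2 submatrix is: [[-1, 1], [-1, -5]]
Minor M_{33} = -1*-5 - 1*-1
  = 5 - -1 = 6
Sign = (-1)^(3+3) = (-1)^6 = 1
Cofactor C_{33} = 1 * 6 = 6

6


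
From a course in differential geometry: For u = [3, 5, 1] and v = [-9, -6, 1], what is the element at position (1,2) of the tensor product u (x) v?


The outer product entry T_{ij} = u_i * v_j.
We need i=1, j=2.
u_1 = 3, v_2 = -6
T_{1,2} = 3 * -6 = -18

-18


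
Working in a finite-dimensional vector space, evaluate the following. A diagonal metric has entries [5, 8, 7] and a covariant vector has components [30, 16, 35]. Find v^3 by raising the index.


To raise an index with a diagonal metric: v^i = v_i / g_{ii}.
For index 3: v_3 = 35, g_{33} = 7
v^3 = 35 / 7 = 5

5


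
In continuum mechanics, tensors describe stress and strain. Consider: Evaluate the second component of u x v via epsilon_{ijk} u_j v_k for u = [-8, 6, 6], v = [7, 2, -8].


(u x v)_2 = sum_{j,k} epsilon_{2jk} u_j v_k. Only permutations of (1,2,3) contribute; the two non-zero terms are:
eps_{213} u_1 v_3 = -1 * -8 * -8 = -64
eps_{231} u_3 v_1 = 1 * 6 * 7 = 42
(u x v)_2 = -22

-22


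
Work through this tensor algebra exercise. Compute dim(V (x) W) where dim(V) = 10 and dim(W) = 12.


The dimension of a tensor product is the product of dimensions.
dim(V) = 10, dim(W) = 12
dim(V (x) W) = 10 * 12 = 120

120


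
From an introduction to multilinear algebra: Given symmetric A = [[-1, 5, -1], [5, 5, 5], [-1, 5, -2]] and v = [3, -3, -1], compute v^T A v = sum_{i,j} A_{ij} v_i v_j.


First compute Av:
(Av)_1 = -1*3 + 5*-3 + -1*-1 = -17
(Av)_2 = 5*3 + 5*-3 + 5*-1 = -5
(Av)_3 = -1*3 + 5*-3 + -2*-1 = -16
Av = [-17, -5, -16]
Then v^T (Av) = 3*-17 + -3*-5 + -1*-16
= -51 + 15 + 16 = -20

-20
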